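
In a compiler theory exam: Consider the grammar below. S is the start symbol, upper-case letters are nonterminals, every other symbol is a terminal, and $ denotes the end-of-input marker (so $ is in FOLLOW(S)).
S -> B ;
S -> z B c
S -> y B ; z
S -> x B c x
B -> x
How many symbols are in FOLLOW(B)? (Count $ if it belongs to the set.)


S is the start symbol and does not occur in any rule body, so FOLLOW(S) = {$}.
Examining every occurrence of B in a rule body:
  S -> B ; : B is followed by terminal ';' -> add ';'
  S -> z B c : B is followed by terminal 'c' -> add 'c'
  S -> y B ; z : B is followed by terminal ';' -> add ';' (already in the set)
  S -> x B c x : B is followed by terminal 'c' -> add 'c' (already in the set)
  B -> x : B does not occur in the body -> contributes nothing
FOLLOW(B) = {;, c}
Count: 2

2


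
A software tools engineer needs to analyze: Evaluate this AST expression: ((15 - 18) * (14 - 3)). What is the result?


Expression: ((15 - 18) * (14 - 3))
Evaluating step by step:
  15 - 18 = -3
  14 - 3 = 11
  -3 * 11 = -33
Result: -33

-33


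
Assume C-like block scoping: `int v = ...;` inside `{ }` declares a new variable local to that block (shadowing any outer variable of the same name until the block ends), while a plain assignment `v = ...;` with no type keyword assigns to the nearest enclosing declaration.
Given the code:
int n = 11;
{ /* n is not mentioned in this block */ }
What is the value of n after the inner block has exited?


Analyzing scoping rules:
Outer scope: declares n = 11
Inner block: n is neither redeclared nor assigned -> unchanged
After the block -> 11
Result: 11

11


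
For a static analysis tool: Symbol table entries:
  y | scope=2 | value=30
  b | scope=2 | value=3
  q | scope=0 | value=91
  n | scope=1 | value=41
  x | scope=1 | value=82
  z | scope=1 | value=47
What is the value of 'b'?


Searching symbol table for 'b':
  y | scope=2 | value=30
  b | scope=2 | value=3 <- MATCH
  q | scope=0 | value=91
  n | scope=1 | value=41
  x | scope=1 | value=82
  z | scope=1 | value=47
Found 'b' at scope 2 with value 3

3


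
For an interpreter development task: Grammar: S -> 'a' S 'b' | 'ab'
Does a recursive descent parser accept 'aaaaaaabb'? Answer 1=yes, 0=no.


Grammar accepts strings of the form a^n b^n (n >= 1)
Word: 'aaaaaaabb'
Counting: 7 a's and 2 b's
Check: 7 == 2? No
Mismatch: a-count != b-count
Rejected

0


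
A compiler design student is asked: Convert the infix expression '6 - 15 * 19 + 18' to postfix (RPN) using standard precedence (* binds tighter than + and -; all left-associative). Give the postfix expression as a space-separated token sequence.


Applying the shunting-yard algorithm:
  Operand 6 -> output
  Push '-' onto operator stack -> op-stack: [-]
  Operand 15 -> output
  Push '*' onto operator stack -> op-stack: [-, *]
  Operand 19 -> output
  See '+' (prec 1); top '*' (prec 2) >= it -> pop '*' to output
  See '+' (prec 1); top '-' (prec 1) >= it -> pop '-' to output
  Push '+' onto operator stack -> op-stack: [+]
  Operand 18 -> output
  End of input: pop '+' to output
Postfix result: 6 15 19 * - 18 +

6 15 19 * - 18 +


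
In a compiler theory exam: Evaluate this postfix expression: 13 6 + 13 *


Processing tokens left to right:
Push 13, Push 6
Pop 13 and 6, compute 13 + 6 = 19, push 19
Push 13
Pop 19 and 13, compute 19 * 13 = 247, push 247
Stack result: 247

247


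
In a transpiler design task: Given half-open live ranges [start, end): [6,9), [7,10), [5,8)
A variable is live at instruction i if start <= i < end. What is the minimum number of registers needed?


Live ranges:
  Var0: [6, 9)
  Var1: [7, 10)
  Var2: [5, 8)
Sweep-line events (position, delta, active):
  pos=5 start -> active=1
  pos=6 start -> active=2
  pos=7 start -> active=3
  pos=8 end -> active=2
  pos=9 end -> active=1
  pos=10 end -> active=0
Maximum simultaneous active: 3
Minimum registers needed: 3

3


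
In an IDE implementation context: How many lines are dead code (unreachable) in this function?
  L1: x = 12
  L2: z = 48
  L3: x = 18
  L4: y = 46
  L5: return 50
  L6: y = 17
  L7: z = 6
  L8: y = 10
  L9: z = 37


Analyzing control flow:
  L1: reachable (before return)
  L2: reachable (before return)
  L3: reachable (before return)
  L4: reachable (before return)
  L5: reachable (return statement)
  L6: DEAD (after return at L5)
  L7: DEAD (after return at L5)
  L8: DEAD (after return at L5)
  L9: DEAD (after return at L5)
Return at L5, total lines = 9
Dead lines: L6 through L9
Count: 4

4


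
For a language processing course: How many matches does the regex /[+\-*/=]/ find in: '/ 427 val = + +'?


Pattern: /[+\-*/=]/ (operators)
Input: '/ 427 val = + +'
Scanning for matches:
  Match 1: '/'
  Match 2: '='
  Match 3: '+'
  Match 4: '+'
Total matches: 4

4


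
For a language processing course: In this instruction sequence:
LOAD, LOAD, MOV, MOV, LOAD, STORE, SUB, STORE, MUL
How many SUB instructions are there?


Scanning instruction sequence for SUB:
  Position 1: LOAD
  Position 2: LOAD
  Position 3: MOV
  Position 4: MOV
  Position 5: LOAD
  Position 6: STORE
  Position 7: SUB <- MATCH
  Position 8: STORE
  Position 9: MUL
Matches at positions: [7]
Total SUB count: 1

1


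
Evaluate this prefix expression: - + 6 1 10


Parsing prefix expression: - + 6 1 10
Step 1: Innermost operation '+ 6 1'
  6 + 1 = 7
Step 2: Outer operation '- [7] 10'
  7 - 10 = -3

-3


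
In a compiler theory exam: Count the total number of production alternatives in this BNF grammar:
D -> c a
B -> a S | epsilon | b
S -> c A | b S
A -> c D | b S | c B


Counting alternatives per rule:
  D: 1 alternative(s)
  B: 3 alternative(s)
  S: 2 alternative(s)
  A: 3 alternative(s)
Sum: 1 + 3 + 2 + 3 = 9

9


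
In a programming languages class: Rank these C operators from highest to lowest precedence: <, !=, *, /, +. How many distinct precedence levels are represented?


Looking up precedence for each operator:
  < -> precedence 4
  != -> precedence 3
  * -> precedence 6
  / -> precedence 6
  + -> precedence 5
Sorted highest to lowest: *, /, +, <, !=
Distinct precedence values: [6, 5, 4, 3]
Number of distinct levels: 4

4


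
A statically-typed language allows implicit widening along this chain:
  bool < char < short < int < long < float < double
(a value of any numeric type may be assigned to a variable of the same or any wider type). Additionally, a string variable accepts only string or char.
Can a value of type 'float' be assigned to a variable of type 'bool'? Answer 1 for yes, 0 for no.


Target variable type: bool
Source value type: float
Numeric ranks: float=5, bool=0
Widening allowed iff rank(source) <= rank(target): 5 <= 0? No
Result: 0

0


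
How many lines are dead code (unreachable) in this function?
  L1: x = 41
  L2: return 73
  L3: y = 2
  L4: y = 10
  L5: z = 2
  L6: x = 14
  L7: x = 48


Analyzing control flow:
  L1: reachable (before return)
  L2: reachable (return statement)
  L3: DEAD (after return at L2)
  L4: DEAD (after return at L2)
  L5: DEAD (after return at L2)
  L6: DEAD (after return at L2)
  L7: DEAD (after return at L2)
Return at L2, total lines = 7
Dead lines: L3 through L7
Count: 5

5


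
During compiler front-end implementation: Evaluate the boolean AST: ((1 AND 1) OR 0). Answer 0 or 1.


Step 1: Evaluate inner node
  1 AND 1 = 1
Step 2: Evaluate root node
  1 OR 0 = 1

1


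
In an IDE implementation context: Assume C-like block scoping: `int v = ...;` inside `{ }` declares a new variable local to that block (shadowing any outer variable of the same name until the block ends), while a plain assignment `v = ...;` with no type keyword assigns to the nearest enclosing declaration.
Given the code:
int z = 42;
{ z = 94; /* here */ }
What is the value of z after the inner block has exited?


Analyzing scoping rules:
Outer scope: declares z = 42
Inner block: 'z = 94;' has no type keyword, so it is an assignment to the outer z (no shadowing)
The assignment changed the outer variable itself, so the new value persists after the block -> 94
Result: 94

94


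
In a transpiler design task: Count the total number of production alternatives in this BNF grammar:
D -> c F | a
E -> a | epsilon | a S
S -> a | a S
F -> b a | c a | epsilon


Counting alternatives per rule:
  D: 2 alternative(s)
  E: 3 alternative(s)
  S: 2 alternative(s)
  F: 3 alternative(s)
Sum: 2 + 3 + 2 + 3 = 10

10


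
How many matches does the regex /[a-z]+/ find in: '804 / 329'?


Pattern: /[a-z]+/ (identifiers)
Input: '804 / 329'
Scanning for matches:
Total matches: 0

0


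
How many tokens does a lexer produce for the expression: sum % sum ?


Scanning 'sum % sum'
Token 1: 'sum' -> identifier
Token 2: '%' -> operator
Token 3: 'sum' -> identifier
Total tokens: 3

3


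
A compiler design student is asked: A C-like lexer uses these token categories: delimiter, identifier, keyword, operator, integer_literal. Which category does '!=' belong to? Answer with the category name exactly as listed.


Token: '!='
Checking categories:
  identifier: no
  integer_literal: no
  operator: YES
  keyword: no
  delimiter: no
Category: operator

operator


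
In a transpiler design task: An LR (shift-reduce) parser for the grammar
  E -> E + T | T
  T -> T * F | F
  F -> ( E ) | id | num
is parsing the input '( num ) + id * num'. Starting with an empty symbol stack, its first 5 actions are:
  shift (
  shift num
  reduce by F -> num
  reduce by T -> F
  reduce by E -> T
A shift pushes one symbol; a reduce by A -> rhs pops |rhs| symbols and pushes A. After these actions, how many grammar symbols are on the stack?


Tracking the symbol stack through each action:
  Action 1: shift '(' : push -> stack = [(] (size 1)
  Action 2: shift 'num' : push -> stack = [(, num] (size 2)
  Action 3: reduce by F -> num : pop 1, push F -> stack = [(, F] (size 2)
  Action 4: reduce by T -> F : pop 1, push T -> stack = [(, T] (size 2)
  Action 5: reduce by E -> T : pop 1, push E -> stack = [(, E] (size 2)
Final stack size: 2

2


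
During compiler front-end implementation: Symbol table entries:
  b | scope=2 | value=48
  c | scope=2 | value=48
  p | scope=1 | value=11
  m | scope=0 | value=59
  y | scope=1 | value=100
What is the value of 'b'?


Searching symbol table for 'b':
  b | scope=2 | value=48 <- MATCH
  c | scope=2 | value=48
  p | scope=1 | value=11
  m | scope=0 | value=59
  y | scope=1 | value=100
Found 'b' at scope 2 with value 48

48


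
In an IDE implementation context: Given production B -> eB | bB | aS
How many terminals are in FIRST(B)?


Production: B -> eB | bB | aS
Examining each alternative for leading terminals:
  B -> eB : first terminal = 'e'
  B -> bB : first terminal = 'b'
  B -> aS : first terminal = 'a'
FIRST(B) = {a, b, e}
Count: 3

3


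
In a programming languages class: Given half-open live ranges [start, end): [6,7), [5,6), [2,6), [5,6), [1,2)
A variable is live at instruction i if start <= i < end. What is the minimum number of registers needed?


Live ranges:
  Var0: [6, 7)
  Var1: [5, 6)
  Var2: [2, 6)
  Var3: [5, 6)
  Var4: [1, 2)
Sweep-line events (position, delta, active):
  pos=1 start -> active=1
  pos=2 end -> active=0
  pos=2 start -> active=1
  pos=5 start -> active=2
  pos=5 start -> active=3
  pos=6 end -> active=2
  pos=6 end -> active=1
  pos=6 end -> active=0
  pos=6 start -> active=1
  pos=7 end -> active=0
Maximum simultaneous active: 3
Minimum registers needed: 3

3


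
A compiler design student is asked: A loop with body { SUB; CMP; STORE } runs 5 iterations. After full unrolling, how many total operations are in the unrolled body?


Loop body operations: SUB, CMP, STORE (3 ops per iteration)
Unrolling 5 iterations:
  Iteration 1: SUB, CMP, STORE (3 ops)
  Iteration 2: SUB, CMP, STORE (3 ops)
  Iteration 3: SUB, CMP, STORE (3 ops)
  Iteration 4: SUB, CMP, STORE (3 ops)
  Iteration 5: SUB, CMP, STORE (3 ops)
Total: 5 iterations * 3 ops/iter = 15 operations

15


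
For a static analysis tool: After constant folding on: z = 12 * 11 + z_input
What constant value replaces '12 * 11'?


Identifying constant sub-expression:
  Original: z = 12 * 11 + z_input
  12 and 11 are both compile-time constants
  Evaluating: 12 * 11 = 132
  After folding: z = 132 + z_input

132


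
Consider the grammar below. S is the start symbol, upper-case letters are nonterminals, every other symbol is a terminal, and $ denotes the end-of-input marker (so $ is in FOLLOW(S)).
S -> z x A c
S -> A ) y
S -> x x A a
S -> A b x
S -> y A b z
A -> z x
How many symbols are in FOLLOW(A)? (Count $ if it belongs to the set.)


S is the start symbol and does not occur in any rule body, so FOLLOW(S) = {$}.
Examining every occurrence of A in a rule body:
  S -> z x A c : A is followed by terminal 'c' -> add 'c'
  S -> A ) y : A is followed by terminal ')' -> add ')'
  S -> x x A a : A is followed by terminal 'a' -> add 'a'
  S -> A b x : A is followed by terminal 'b' -> add 'b'
  S -> y A b z : A is followed by terminal 'b' -> add 'b' (already in the set)
  A -> z x : A does not occur in the body -> contributes nothing
FOLLOW(A) = {), a, b, c}
Count: 4

4


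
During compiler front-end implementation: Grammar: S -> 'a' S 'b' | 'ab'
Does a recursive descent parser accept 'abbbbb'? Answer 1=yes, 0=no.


Grammar accepts strings of the form a^n b^n (n >= 1)
Word: 'abbbbb'
Counting: 1 a's and 5 b's
Check: 1 == 5? No
Mismatch: a-count != b-count
Rejected

0


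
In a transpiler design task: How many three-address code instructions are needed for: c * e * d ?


Expression: c * e * d
Generating three-address code (respecting * over +/- precedence):
  Instruction 1: t1 = c * e
  Instruction 2: t2 = t1 * d
Total instructions: 2

2


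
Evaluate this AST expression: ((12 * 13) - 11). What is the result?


Expression: ((12 * 13) - 11)
Evaluating step by step:
  12 * 13 = 156
  156 - 11 = 145
Result: 145

145


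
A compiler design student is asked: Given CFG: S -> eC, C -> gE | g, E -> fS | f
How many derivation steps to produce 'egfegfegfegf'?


Grammar: S -> eC, C -> gE | g, E -> fS | f
Deriving 'egfegfegfegf':
Step 1: S -> eC => eC
Step 2: C -> gE => egE
Step 3: E -> fS => egfS
Step 4: S -> eC => egfeC
Step 5: C -> gE => egfegE
Step 6: E -> fS => egfegfS
Step 7: S -> eC => egfegfeC
Step 8: C -> gE => egfegfegE
Step 9: E -> fS => egfegfegfS
Step 10: S -> eC => egfegfegfeC
Step 11: C -> gE => egfegfegfegE
Step 12: E -> f => egfegfegfegf
Total derivation steps: 12

12


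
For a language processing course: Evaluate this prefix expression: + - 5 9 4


Parsing prefix expression: + - 5 9 4
Step 1: Innermost operation '- 5 9'
  5 - 9 = -4
Step 2: Outer operation '+ [-4] 4'
  -4 + 4 = 0

0


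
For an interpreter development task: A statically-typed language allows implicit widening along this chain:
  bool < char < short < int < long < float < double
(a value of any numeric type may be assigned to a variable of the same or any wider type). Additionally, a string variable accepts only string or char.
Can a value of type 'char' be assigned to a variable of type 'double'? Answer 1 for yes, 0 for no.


Target variable type: double
Source value type: char
Numeric ranks: char=1, double=6
Widening allowed iff rank(source) <= rank(target): 1 <= 6? Yes
Result: 1

1


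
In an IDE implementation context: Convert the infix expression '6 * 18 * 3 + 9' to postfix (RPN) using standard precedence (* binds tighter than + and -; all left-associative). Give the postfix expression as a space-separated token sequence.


Applying the shunting-yard algorithm:
  Operand 6 -> output
  Push '*' onto operator stack -> op-stack: [*]
  Operand 18 -> output
  See '*' (prec 2); top '*' (prec 2) >= it -> pop '*' to output
  Push '*' onto operator stack -> op-stack: [*]
  Operand 3 -> output
  See '+' (prec 1); top '*' (prec 2) >= it -> pop '*' to output
  Push '+' onto operator stack -> op-stack: [+]
  Operand 9 -> output
  End of input: pop '+' to output
Postfix result: 6 18 * 3 * 9 +

6 18 * 3 * 9 +


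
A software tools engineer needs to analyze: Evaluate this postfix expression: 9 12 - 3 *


Processing tokens left to right:
Push 9, Push 12
Pop 9 and 12, compute 9 - 12 = -3, push -3
Push 3
Pop -3 and 3, compute -3 * 3 = -9, push -9
Stack result: -9

-9


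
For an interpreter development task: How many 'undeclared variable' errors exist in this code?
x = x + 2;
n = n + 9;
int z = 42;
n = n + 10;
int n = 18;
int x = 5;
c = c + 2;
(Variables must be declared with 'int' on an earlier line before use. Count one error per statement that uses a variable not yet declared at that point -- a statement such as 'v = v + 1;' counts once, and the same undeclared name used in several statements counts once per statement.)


Scanning code line by line:
  Line 1: use 'x' -> ERROR (undeclared)
  Line 2: use 'n' -> ERROR (undeclared)
  Line 3: declare 'z' -> declared = ['z']
  Line 4: use 'n' -> ERROR (undeclared)
  Line 5: declare 'n' -> declared = ['n', 'z']
  Line 6: declare 'x' -> declared = ['n', 'x', 'z']
  Line 7: use 'c' -> ERROR (undeclared)
Total undeclared variable errors: 4

4


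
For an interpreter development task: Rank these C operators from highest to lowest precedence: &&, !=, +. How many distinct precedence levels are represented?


Looking up precedence for each operator:
  && -> precedence 2
  != -> precedence 3
  + -> precedence 5
Sorted highest to lowest: +, !=, &&
Distinct precedence values: [5, 3, 2]
Number of distinct levels: 3

3


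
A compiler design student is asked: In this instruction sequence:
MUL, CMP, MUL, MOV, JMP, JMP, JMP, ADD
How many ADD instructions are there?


Scanning instruction sequence for ADD:
  Position 1: MUL
  Position 2: CMP
  Position 3: MUL
  Position 4: MOV
  Position 5: JMP
  Position 6: JMP
  Position 7: JMP
  Position 8: ADD <- MATCH
Matches at positions: [8]
Total ADD count: 1

1


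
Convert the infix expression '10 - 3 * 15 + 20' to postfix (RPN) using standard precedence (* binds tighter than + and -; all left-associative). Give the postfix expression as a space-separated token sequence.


Applying the shunting-yard algorithm:
  Operand 10 -> output
  Push '-' onto operator stack -> op-stack: [-]
  Operand 3 -> output
  Push '*' onto operator stack -> op-stack: [-, *]
  Operand 15 -> output
  See '+' (prec 1); top '*' (prec 2) >= it -> pop '*' to output
  See '+' (prec 1); top '-' (prec 1) >= it -> pop '-' to output
  Push '+' onto operator stack -> op-stack: [+]
  Operand 20 -> output
  End of input: pop '+' to output
Postfix result: 10 3 15 * - 20 +

10 3 15 * - 20 +


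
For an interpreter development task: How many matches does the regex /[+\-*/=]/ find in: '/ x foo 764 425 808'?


Pattern: /[+\-*/=]/ (operators)
Input: '/ x foo 764 425 808'
Scanning for matches:
  Match 1: '/'
Total matches: 1

1


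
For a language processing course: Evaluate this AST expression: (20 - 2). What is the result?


Expression: (20 - 2)
Evaluating step by step:
  20 - 2 = 18
Result: 18

18


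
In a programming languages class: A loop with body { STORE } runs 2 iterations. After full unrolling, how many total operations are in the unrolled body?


Loop body operations: STORE (1 op per iteration)
Unrolling 2 iterations:
  Iteration 1: STORE (1 ops)
  Iteration 2: STORE (1 ops)
Total: 2 iterations * 1 ops/iter = 2 operations

2


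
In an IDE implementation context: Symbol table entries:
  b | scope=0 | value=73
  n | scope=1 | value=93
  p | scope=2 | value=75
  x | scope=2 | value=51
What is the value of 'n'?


Searching symbol table for 'n':
  b | scope=0 | value=73
  n | scope=1 | value=93 <- MATCH
  p | scope=2 | value=75
  x | scope=2 | value=51
Found 'n' at scope 1 with value 93

93


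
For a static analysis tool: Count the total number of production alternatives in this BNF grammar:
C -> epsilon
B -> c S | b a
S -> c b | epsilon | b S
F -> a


Counting alternatives per rule:
  C: 1 alternative(s)
  B: 2 alternative(s)
  S: 3 alternative(s)
  F: 1 alternative(s)
Sum: 1 + 2 + 3 + 1 = 7

7


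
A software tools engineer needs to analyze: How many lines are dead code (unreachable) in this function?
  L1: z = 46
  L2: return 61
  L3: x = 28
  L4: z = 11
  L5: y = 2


Analyzing control flow:
  L1: reachable (before return)
  L2: reachable (return statement)
  L3: DEAD (after return at L2)
  L4: DEAD (after return at L2)
  L5: DEAD (after return at L2)
Return at L2, total lines = 5
Dead lines: L3 through L5
Count: 3

3


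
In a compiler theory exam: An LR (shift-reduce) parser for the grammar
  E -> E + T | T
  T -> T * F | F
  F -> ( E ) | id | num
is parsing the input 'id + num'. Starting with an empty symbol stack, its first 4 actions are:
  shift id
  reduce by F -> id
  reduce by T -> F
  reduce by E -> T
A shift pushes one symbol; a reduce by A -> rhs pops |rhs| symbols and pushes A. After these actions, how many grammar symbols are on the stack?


Tracking the symbol stack through each action:
  Action 1: shift 'id' : push -> stack = [id] (size 1)
  Action 2: reduce by F -> id : pop 1, push F -> stack = [F] (size 1)
  Action 3: reduce by T -> F : pop 1, push T -> stack = [T] (size 1)
  Action 4: reduce by E -> T : pop 1, push E -> stack = [E] (size 1)
Final stack size: 1

1


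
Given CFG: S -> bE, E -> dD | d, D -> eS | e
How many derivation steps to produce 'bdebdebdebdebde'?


Grammar: S -> bE, E -> dD | d, D -> eS | e
Deriving 'bdebdebdebdebde':
Step 1: S -> bE => bE
Step 2: E -> dD => bdD
Step 3: D -> eS => bdeS
Step 4: S -> bE => bdebE
Step 5: E -> dD => bdebdD
Step 6: D -> eS => bdebdeS
Step 7: S -> bE => bdebdebE
Step 8: E -> dD => bdebdebdD
Step 9: D -> eS => bdebdebdeS
Step 10: S -> bE => bdebdebdebE
Step 11: E -> dD => bdebdebdebdD
Step 12: D -> eS => bdebdebdebdeS
Step 13: S -> bE => bdebdebdebdebE
Step 14: E -> dD => bdebdebdebdebdD
Step 15: D -> e => bdebdebdebdebde
Total derivation steps: 15

15


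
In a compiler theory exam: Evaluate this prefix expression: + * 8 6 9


Parsing prefix expression: + * 8 6 9
Step 1: Innermost operation '* 8 6'
  8 * 6 = 48
Step 2: Outer operation '+ [48] 9'
  48 + 9 = 57

57


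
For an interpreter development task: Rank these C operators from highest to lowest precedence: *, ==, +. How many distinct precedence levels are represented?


Looking up precedence for each operator:
  * -> precedence 6
  == -> precedence 3
  + -> precedence 5
Sorted highest to lowest: *, +, ==
Distinct precedence values: [6, 5, 3]
Number of distinct levels: 3

3


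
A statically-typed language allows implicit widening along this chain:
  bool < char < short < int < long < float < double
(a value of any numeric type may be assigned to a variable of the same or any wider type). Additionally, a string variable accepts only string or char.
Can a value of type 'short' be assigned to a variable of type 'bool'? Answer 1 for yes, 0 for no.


Target variable type: bool
Source value type: short
Numeric ranks: short=2, bool=0
Widening allowed iff rank(source) <= rank(target): 2 <= 0? No
Result: 0

0


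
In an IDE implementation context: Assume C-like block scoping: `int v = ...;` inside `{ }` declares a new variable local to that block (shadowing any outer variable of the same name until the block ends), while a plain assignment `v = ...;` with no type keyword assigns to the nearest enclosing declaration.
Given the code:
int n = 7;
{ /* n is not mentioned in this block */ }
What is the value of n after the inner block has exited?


Analyzing scoping rules:
Outer scope: declares n = 7
Inner block: n is neither redeclared nor assigned -> unchanged
After the block -> 7
Result: 7

7


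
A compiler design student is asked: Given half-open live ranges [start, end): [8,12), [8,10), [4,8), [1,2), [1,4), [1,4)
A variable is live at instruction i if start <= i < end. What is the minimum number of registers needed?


Live ranges:
  Var0: [8, 12)
  Var1: [8, 10)
  Var2: [4, 8)
  Var3: [1, 2)
  Var4: [1, 4)
  Var5: [1, 4)
Sweep-line events (position, delta, active):
  pos=1 start -> active=1
  pos=1 start -> active=2
  pos=1 start -> active=3
  pos=2 end -> active=2
  pos=4 end -> active=1
  pos=4 end -> active=0
  pos=4 start -> active=1
  pos=8 end -> active=0
  pos=8 start -> active=1
  pos=8 start -> active=2
  pos=10 end -> active=1
  pos=12 end -> active=0
Maximum simultaneous active: 3
Minimum registers needed: 3

3


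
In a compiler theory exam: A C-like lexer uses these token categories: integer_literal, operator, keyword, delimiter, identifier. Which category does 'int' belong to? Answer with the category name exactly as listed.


Token: 'int'
Checking categories:
  identifier: no
  integer_literal: no
  operator: no
  keyword: YES
  delimiter: no
Category: keyword

keyword


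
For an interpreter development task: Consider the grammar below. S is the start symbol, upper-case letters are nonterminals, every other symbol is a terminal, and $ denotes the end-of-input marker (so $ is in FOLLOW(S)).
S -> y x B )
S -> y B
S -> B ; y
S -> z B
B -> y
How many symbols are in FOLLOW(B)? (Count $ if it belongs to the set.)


S is the start symbol and does not occur in any rule body, so FOLLOW(S) = {$}.
Examining every occurrence of B in a rule body:
  S -> y x B ) : B is followed by terminal ')' -> add ')'
  S -> y B : B is at the right end -> add FOLLOW(S) = {$}
  S -> B ; y : B is followed by terminal ';' -> add ';'
  S -> z B : B is at the right end -> add FOLLOW(S) = {$} (already in the set)
  B -> y : B does not occur in the body -> contributes nothing
FOLLOW(B) = {), ;, $}
Count: 3

3


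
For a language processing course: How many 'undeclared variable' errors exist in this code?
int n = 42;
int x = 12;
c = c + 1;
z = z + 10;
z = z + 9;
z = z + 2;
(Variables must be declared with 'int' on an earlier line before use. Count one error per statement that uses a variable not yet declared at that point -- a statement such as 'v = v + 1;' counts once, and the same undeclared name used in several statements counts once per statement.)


Scanning code line by line:
  Line 1: declare 'n' -> declared = ['n']
  Line 2: declare 'x' -> declared = ['n', 'x']
  Line 3: use 'c' -> ERROR (undeclared)
  Line 4: use 'z' -> ERROR (undeclared)
  Line 5: use 'z' -> ERROR (undeclared)
  Line 6: use 'z' -> ERROR (undeclared)
Total undeclared variable errors: 4

4


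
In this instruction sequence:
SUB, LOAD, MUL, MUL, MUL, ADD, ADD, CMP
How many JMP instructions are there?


Scanning instruction sequence for JMP:
  Position 1: SUB
  Position 2: LOAD
  Position 3: MUL
  Position 4: MUL
  Position 5: MUL
  Position 6: ADD
  Position 7: ADD
  Position 8: CMP
Matches at positions: []
Total JMP count: 0

0


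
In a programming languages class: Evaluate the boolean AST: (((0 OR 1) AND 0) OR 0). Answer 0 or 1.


Step 1: Evaluate inner node
  0 OR 1 = 1
Step 2: Evaluate next node
  1 AND 0 = 0
Step 3: Evaluate root node
  0 OR 0 = 0

0


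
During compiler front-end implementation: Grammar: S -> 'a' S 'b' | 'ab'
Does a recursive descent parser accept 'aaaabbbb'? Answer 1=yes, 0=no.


Grammar accepts strings of the form a^n b^n (n >= 1)
Word: 'aaaabbbb'
Counting: 4 a's and 4 b's
Check: 4 == 4? Yes
Derivation (S -> aSb applied 3 time(s), then S -> ab): S => aSb => aaSbb => aaaSbbb => aaaabbbb
Accepted

1


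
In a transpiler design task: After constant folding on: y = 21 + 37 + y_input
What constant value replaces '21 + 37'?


Identifying constant sub-expression:
  Original: y = 21 + 37 + y_input
  21 and 37 are both compile-time constants
  Evaluating: 21 + 37 = 58
  After folding: y = 58 + y_input

58


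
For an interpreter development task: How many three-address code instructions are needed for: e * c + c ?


Expression: e * c + c
Generating three-address code (respecting * over +/- precedence):
  Instruction 1: t1 = e * c
  Instruction 2: t2 = t1 + c
Total instructions: 2

2


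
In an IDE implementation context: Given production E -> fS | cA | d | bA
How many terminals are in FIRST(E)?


Production: E -> fS | cA | d | bA
Examining each alternative for leading terminals:
  E -> fS : first terminal = 'f'
  E -> cA : first terminal = 'c'
  E -> d : first terminal = 'd'
  E -> bA : first terminal = 'b'
FIRST(E) = {b, c, d, f}
Count: 4

4


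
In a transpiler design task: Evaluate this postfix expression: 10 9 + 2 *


Processing tokens left to right:
Push 10, Push 9
Pop 10 and 9, compute 10 + 9 = 19, push 19
Push 2
Pop 19 and 2, compute 19 * 2 = 38, push 38
Stack result: 38

38


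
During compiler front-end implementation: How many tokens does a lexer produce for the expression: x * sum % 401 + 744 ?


Scanning 'x * sum % 401 + 744'
Token 1: 'x' -> identifier
Token 2: '*' -> operator
Token 3: 'sum' -> identifier
Token 4: '%' -> operator
Token 5: '401' -> integer_literal
Token 6: '+' -> operator
Token 7: '744' -> integer_literal
Total tokens: 7

7


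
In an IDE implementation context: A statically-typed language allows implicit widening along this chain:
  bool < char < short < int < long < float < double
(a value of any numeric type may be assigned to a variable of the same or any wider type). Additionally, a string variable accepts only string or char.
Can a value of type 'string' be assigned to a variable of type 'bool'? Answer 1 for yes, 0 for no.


Target variable type: bool
Source value type: string
Rule: string cannot widen to any numeric type
Result: 0

0


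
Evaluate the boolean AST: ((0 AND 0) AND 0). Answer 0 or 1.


Step 1: Evaluate inner node
  0 AND 0 = 0
Step 2: Evaluate root node
  0 AND 0 = 0

0


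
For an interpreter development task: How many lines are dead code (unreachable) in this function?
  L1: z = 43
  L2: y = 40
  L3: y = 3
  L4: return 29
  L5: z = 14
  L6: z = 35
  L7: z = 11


Analyzing control flow:
  L1: reachable (before return)
  L2: reachable (before return)
  L3: reachable (before return)
  L4: reachable (return statement)
  L5: DEAD (after return at L4)
  L6: DEAD (after return at L4)
  L7: DEAD (after return at L4)
Return at L4, total lines = 7
Dead lines: L5 through L7
Count: 3

3


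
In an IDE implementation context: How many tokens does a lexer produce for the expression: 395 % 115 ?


Scanning '395 % 115'
Token 1: '395' -> integer_literal
Token 2: '%' -> operator
Token 3: '115' -> integer_literal
Total tokens: 3

3


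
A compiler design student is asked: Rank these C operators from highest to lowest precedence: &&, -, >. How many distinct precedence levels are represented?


Looking up precedence for each operator:
  && -> precedence 2
  - -> precedence 5
  > -> precedence 4
Sorted highest to lowest: -, >, &&
Distinct precedence values: [5, 4, 2]
Number of distinct levels: 3

3


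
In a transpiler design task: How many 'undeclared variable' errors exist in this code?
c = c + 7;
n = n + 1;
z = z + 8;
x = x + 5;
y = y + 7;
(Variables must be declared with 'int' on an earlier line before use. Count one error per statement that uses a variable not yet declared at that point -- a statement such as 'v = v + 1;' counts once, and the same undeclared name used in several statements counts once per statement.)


Scanning code line by line:
  Line 1: use 'c' -> ERROR (undeclared)
  Line 2: use 'n' -> ERROR (undeclared)
  Line 3: use 'z' -> ERROR (undeclared)
  Line 4: use 'x' -> ERROR (undeclared)
  Line 5: use 'y' -> ERROR (undeclared)
Total undeclared variable errors: 5

5


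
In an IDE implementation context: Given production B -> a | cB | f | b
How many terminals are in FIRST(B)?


Production: B -> a | cB | f | b
Examining each alternative for leading terminals:
  B -> a : first terminal = 'a'
  B -> cB : first terminal = 'c'
  B -> f : first terminal = 'f'
  B -> b : first terminal = 'b'
FIRST(B) = {a, b, c, f}
Count: 4

4


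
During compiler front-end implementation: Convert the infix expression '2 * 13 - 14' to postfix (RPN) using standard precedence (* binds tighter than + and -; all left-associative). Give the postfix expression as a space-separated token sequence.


Applying the shunting-yard algorithm:
  Operand 2 -> output
  Push '*' onto operator stack -> op-stack: [*]
  Operand 13 -> output
  See '-' (prec 1); top '*' (prec 2) >= it -> pop '*' to output
  Push '-' onto operator stack -> op-stack: [-]
  Operand 14 -> output
  End of input: pop '-' to output
Postfix result: 2 13 * 14 -

2 13 * 14 -


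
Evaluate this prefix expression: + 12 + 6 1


Parsing prefix expression: + 12 + 6 1
Step 1: Innermost operation '+ 6 1'
  6 + 1 = 7
Step 2: Outer operation '+ 12 [7]'
  12 + 7 = 19

19


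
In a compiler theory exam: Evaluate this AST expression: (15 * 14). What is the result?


Expression: (15 * 14)
Evaluating step by step:
  15 * 14 = 210
Result: 210

210


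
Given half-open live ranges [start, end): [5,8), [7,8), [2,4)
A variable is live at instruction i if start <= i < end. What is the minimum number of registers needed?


Live ranges:
  Var0: [5, 8)
  Var1: [7, 8)
  Var2: [2, 4)
Sweep-line events (position, delta, active):
  pos=2 start -> active=1
  pos=4 end -> active=0
  pos=5 start -> active=1
  pos=7 start -> active=2
  pos=8 end -> active=1
  pos=8 end -> active=0
Maximum simultaneous active: 2
Minimum registers needed: 2

2


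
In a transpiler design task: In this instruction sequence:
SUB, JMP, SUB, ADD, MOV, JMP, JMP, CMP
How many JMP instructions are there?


Scanning instruction sequence for JMP:
  Position 1: SUB
  Position 2: JMP <- MATCH
  Position 3: SUB
  Position 4: ADD
  Position 5: MOV
  Position 6: JMP <- MATCH
  Position 7: JMP <- MATCH
  Position 8: CMP
Matches at positions: [2, 6, 7]
Total JMP count: 3

3


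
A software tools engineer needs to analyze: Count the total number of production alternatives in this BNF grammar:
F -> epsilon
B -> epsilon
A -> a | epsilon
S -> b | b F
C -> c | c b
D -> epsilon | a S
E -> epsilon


Counting alternatives per rule:
  F: 1 alternative(s)
  B: 1 alternative(s)
  A: 2 alternative(s)
  S: 2 alternative(s)
  C: 2 alternative(s)
  D: 2 alternative(s)
  E: 1 alternative(s)
Sum: 1 + 1 + 2 + 2 + 2 + 2 + 1 = 11

11


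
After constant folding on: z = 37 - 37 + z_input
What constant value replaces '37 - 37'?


Identifying constant sub-expression:
  Original: z = 37 - 37 + z_input
  37 and 37 are both compile-time constants
  Evaluating: 37 - 37 = 0
  After folding: z = 0 + z_input

0


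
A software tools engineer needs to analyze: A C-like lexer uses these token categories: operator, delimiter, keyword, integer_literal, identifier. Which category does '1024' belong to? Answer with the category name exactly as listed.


Token: '1024'
Checking categories:
  identifier: no
  integer_literal: YES
  operator: no
  keyword: no
  delimiter: no
Category: integer_literal

integer_literal


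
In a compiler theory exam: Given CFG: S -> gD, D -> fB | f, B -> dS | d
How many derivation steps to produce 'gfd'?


Grammar: S -> gD, D -> fB | f, B -> dS | d
Deriving 'gfd':
Step 1: S -> gD => gD
Step 2: D -> fB => gfB
Step 3: B -> d => gfd
Total derivation steps: 3

3


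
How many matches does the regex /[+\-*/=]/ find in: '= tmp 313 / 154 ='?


Pattern: /[+\-*/=]/ (operators)
Input: '= tmp 313 / 154 ='
Scanning for matches:
  Match 1: '='
  Match 2: '/'
  Match 3: '='
Total matches: 3

3


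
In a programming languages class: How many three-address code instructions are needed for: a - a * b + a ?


Expression: a - a * b + a
Generating three-address code (respecting * over +/- precedence):
  Instruction 1: t1 = a * b
  Instruction 2: t2 = a - t1
  Instruction 3: t3 = t2 + a
Total instructions: 3

3


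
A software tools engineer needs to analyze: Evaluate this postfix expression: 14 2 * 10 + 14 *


Processing tokens left to right:
Push 14, Push 2
Pop 14 and 2, compute 14 * 2 = 28, push 28
Push 10
Pop 28 and 10, compute 28 + 10 = 38, push 38
Push 14
Pop 38 and 14, compute 38 * 14 = 532, push 532
Stack result: 532

532


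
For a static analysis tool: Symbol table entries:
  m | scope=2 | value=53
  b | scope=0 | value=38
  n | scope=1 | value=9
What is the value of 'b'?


Searching symbol table for 'b':
  m | scope=2 | value=53
  b | scope=0 | value=38 <- MATCH
  n | scope=1 | value=9
Found 'b' at scope 0 with value 38

38


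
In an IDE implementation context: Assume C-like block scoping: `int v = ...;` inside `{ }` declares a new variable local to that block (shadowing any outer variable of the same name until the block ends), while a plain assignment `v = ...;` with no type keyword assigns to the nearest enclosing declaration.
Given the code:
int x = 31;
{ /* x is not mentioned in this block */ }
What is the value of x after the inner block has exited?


Analyzing scoping rules:
Outer scope: declares x = 31
Inner block: x is neither redeclared nor assigned -> unchanged
After the block -> 31
Result: 31

31


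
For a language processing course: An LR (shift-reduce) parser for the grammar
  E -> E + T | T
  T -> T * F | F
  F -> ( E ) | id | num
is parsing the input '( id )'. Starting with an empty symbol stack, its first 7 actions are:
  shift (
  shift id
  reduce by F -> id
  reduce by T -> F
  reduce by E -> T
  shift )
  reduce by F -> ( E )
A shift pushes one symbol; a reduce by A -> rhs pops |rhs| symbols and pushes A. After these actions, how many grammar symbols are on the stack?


Tracking the symbol stack through each action:
  Action 1: shift '(' : push -> stack = [(] (size 1)
  Action 2: shift 'id' : push -> stack = [(, id] (size 2)
  Action 3: reduce by F -> id : pop 1, push F -> stack = [(, F] (size 2)
  Action 4: reduce by T -> F : pop 1, push T -> stack = [(, T] (size 2)
  Action 5: reduce by E -> T : pop 1, push E -> stack = [(, E] (size 2)
  Action 6: shift ')' : push -> stack = [(, E, )] (size 3)
  Action 7: reduce by F -> ( E ) : pop 3, push F -> stack = [F] (size 1)
Final stack size: 1

1


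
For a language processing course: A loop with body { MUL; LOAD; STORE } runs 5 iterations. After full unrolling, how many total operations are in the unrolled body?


Loop body operations: MUL, LOAD, STORE (3 ops per iteration)
Unrolling 5 iterations:
  Iteration 1: MUL, LOAD, STORE (3 ops)
  Iteration 2: MUL, LOAD, STORE (3 ops)
  Iteration 3: MUL, LOAD, STORE (3 ops)
  Iteration 4: MUL, LOAD, STORE (3 ops)
  Iteration 5: MUL, LOAD, STORE (3 ops)
Total: 5 iterations * 3 ops/iter = 15 operations

15


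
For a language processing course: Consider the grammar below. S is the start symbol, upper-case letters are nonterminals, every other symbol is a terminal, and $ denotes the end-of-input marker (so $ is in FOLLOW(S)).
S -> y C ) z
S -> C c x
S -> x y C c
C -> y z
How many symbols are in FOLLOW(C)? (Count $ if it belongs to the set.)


S is the start symbol and does not occur in any rule body, so FOLLOW(S) = {$}.
Examining every occurrence of C in a rule body:
  S -> y C ) z : C is followed by terminal ')' -> add ')'
  S -> C c x : C is followed by terminal 'c' -> add 'c'
  S -> x y C c : C is followed by terminal 'c' -> add 'c' (already in the set)
  C -> y z : C does not occur in the body -> contributes nothing
FOLLOW(C) = {), c}
Count: 2

2


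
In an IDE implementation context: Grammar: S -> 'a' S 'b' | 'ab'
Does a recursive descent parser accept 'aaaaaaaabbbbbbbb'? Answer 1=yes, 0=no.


Grammar accepts strings of the form a^n b^n (n >= 1)
Word: 'aaaaaaaabbbbbbbb'
Counting: 8 a's and 8 b's
Check: 8 == 8? Yes
Derivation (S -> aSb applied 7 time(s), then S -> ab): S => aSb => aaSbb => aaaSbbb => aaaaSbbbb => aaaaaSbbbbb => aaaaaaSbbbbbb => aaaaaaaSbbbbbbb => aaaaaaaabbbbbbbb
Accepted

1


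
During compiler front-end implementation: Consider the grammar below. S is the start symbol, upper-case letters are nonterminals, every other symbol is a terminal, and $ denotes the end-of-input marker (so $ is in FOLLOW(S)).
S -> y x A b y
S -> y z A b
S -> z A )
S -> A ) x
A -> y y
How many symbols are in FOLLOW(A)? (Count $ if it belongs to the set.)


S is the start symbol and does not occur in any rule body, so FOLLOW(S) = {$}.
Examining every occurrence of A in a rule body:
  S -> y x A b y : A is followed by terminal 'b' -> add 'b'
  S -> y z A b : A is followed by terminal 'b' -> add 'b' (already in the set)
  S -> z A ) : A is followed by terminal ')' -> add ')'
  S -> A ) x : A is followed by terminal ')' -> add ')' (already in the set)
  A -> y y : A does not occur in the body -> contributes nothing
FOLLOW(A) = {), b}
Count: 2

2
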